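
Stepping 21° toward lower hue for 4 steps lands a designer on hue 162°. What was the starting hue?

246°

4 steps of 21° (toward lower hue) give a net shift of −84°.
Start = end − shift: 162 + 84 = 246°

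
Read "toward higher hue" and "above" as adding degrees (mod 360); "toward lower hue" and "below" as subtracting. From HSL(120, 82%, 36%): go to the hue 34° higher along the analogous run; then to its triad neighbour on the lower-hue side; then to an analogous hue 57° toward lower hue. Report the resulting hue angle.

337°

+34° (analog 34° ↑): 120 + 34 = 154°
−120° (triadic ↓): 154 − 120 = 34°
−57° (analog 57° ↓): 34 − 57 = -23 → -23 + 360 = 337°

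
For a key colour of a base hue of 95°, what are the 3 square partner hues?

A square tetradic scheme places four hues every 90°.
95 + 90 = 185°
95 + 180 = 275°
95 + 270 = 365 → 365 − 360 = 5°

185°, 275° and 5°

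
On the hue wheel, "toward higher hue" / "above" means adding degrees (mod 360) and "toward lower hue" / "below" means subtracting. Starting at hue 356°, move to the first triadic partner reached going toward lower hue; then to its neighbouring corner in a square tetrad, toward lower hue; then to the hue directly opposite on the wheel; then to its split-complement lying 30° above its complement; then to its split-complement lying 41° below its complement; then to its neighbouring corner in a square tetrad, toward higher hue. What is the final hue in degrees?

45°

triadic ↓ −120°: 356 − 120 = 236°
square ↓ −90°: 236 − 90 = 146°
complement +180°: 146 + 180 = 326°
split-comp 30° ↑ +210°: 326 + 210 = 536 → 536 − 360 = 176°
split-comp 41° ↓ +139°: 176 + 139 = 315°
square ↑ +90°: 315 + 90 = 405 → 405 − 360 = 45°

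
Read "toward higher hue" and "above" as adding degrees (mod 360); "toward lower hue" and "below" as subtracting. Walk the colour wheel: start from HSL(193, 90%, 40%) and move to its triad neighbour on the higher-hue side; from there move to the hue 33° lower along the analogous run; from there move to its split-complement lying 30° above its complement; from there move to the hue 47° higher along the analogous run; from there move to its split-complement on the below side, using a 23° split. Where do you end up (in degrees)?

triadic ↑ +120°: 193 + 120 = 313°
analog 33° ↓ −33°: 313 − 33 = 280°
split-comp 30° ↑ +210°: 280 + 210 = 490 → 490 − 360 = 130°
analog 47° ↑ +47°: 130 + 47 = 177°
split-comp 23° ↓ +157°: 177 + 157 = 334°

334°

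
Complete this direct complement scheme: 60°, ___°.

The complement sits 180° across the wheel.
The full set through 60° is {60°, 240°}.
Given {60°}, the missing hue is 240°.

240°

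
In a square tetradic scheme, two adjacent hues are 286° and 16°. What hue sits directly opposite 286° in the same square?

A square tetradic scheme places four hues 90° apart; opposite corners are 180° apart.
286 + 180 = 466 → 466 − 360 = 106°

106°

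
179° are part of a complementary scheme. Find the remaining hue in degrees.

359°

The complement sits 180° across the wheel.
The full set through 179° is {179°, 359°}.
Given {179°}, the missing hue is 359°.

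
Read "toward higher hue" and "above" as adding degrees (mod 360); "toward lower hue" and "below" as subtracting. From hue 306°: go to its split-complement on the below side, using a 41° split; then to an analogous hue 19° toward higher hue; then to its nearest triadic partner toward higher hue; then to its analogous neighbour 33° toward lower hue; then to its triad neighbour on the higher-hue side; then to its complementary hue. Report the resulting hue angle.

+139° (split-comp 41° ↓): 306 + 139 = 445 → 445 − 360 = 85°
+19° (analog 19° ↑): 85 + 19 = 104°
+120° (triadic ↑): 104 + 120 = 224°
−33° (analog 33° ↓): 224 − 33 = 191°
+120° (triadic ↑): 191 + 120 = 311°
+180° (complement): 311 + 180 = 491 → 491 − 360 = 131°

131°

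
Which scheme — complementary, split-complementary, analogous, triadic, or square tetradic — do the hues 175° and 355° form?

complementary

Sort the hues: 175°, 355°.
Successive gaps around the wheel: 180°, 180°.
Two hues 180° apart are complementary.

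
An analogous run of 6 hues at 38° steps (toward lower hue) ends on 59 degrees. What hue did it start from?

5 steps of 38° (toward lower hue) give a net shift of −190°.
Start = end − shift: 59 + 190 = 249°

249°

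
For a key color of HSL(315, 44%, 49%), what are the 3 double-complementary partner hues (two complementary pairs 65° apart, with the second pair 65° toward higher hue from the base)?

20°, 135°, and 200°

A rectangular tetradic uses two complementary pairs 65° apart: offsets 0°, 65°, 180°, 245°.
315 + 65 = 380 → 380 − 360 = 20°
315 + 180 = 495 → 495 − 360 = 135°
315 + 245 = 560 → 560 − 360 = 200°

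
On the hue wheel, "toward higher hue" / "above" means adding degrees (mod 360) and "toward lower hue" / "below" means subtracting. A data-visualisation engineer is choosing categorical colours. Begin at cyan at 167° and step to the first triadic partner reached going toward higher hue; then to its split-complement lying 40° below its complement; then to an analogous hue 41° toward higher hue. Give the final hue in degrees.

triadic ↑ +120°: 167 + 120 = 287°
split-comp 40° ↓ +140°: 287 + 140 = 427 → 427 − 360 = 67°
analog 41° ↑ +41°: 67 + 41 = 108°

108°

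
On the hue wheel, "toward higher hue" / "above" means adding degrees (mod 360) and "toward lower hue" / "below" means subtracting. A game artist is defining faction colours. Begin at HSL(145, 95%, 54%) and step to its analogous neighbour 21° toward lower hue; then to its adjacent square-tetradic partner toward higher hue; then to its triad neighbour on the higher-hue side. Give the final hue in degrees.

−21° (analog 21° ↓): 145 − 21 = 124°
+90° (square ↑): 124 + 90 = 214°
+120° (triadic ↑): 214 + 120 = 334°

334°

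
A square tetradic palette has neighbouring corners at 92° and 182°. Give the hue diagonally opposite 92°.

A square tetradic scheme places four hues 90° apart; opposite corners are 180° apart.
92 + 180 = 272°

272°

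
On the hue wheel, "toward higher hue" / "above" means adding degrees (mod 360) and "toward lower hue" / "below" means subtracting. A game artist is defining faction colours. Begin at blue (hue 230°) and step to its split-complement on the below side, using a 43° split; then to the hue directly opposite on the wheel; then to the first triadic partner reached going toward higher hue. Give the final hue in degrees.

307°

230 + 137 = 367 → 367 − 360 = 7°   (split-comp 43° ↓)
7 + 180 = 187°   (complement)
187 + 120 = 307°   (triadic ↑)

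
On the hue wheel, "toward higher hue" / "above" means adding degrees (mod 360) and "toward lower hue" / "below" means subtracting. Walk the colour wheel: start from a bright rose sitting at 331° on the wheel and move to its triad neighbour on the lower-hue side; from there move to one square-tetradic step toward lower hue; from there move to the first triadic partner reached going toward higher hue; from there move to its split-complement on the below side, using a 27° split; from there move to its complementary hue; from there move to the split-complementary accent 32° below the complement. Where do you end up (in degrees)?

2°

−120° (triadic ↓): 331 − 120 = 211°
−90° (square ↓): 211 − 90 = 121°
+120° (triadic ↑): 121 + 120 = 241°
+153° (split-comp 27° ↓): 241 + 153 = 394 → 394 − 360 = 34°
+180° (complement): 34 + 180 = 214°
+148° (split-comp 32° ↓): 214 + 148 = 362 → 362 − 360 = 2°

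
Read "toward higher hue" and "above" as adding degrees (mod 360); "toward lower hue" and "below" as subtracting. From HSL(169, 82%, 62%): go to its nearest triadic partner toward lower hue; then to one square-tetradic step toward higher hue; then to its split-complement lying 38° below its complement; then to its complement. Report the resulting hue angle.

−120° (triadic ↓): 169 − 120 = 49°
+90° (square ↑): 49 + 90 = 139°
+142° (split-comp 38° ↓): 139 + 142 = 281°
+180° (complement): 281 + 180 = 461 → 461 − 360 = 101°

101°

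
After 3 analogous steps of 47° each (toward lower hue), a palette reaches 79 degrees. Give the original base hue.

3 steps of 47° (toward lower hue) give a net shift of −141°.
Start = end − shift: 79 + 141 = 220°

220°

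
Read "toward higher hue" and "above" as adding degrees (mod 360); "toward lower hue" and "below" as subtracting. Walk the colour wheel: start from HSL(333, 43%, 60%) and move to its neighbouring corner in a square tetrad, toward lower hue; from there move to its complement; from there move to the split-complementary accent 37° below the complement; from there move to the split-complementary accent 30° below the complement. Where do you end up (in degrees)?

−90° (square ↓): 333 − 90 = 243°
+180° (complement): 243 + 180 = 423 → 423 − 360 = 63°
+143° (split-comp 37° ↓): 63 + 143 = 206°
+150° (split-comp 30° ↓): 206 + 150 = 356°

356°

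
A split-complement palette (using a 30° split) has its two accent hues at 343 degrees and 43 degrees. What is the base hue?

The accents sit 30° either side of the complement, so the complement is their short-arc midpoint on the wheel.
Short-arc midpoint of 343° and 43°: 13°.
Base is 180° from the complement: 13 − 180 = -167 → -167 + 360 = 193°

193°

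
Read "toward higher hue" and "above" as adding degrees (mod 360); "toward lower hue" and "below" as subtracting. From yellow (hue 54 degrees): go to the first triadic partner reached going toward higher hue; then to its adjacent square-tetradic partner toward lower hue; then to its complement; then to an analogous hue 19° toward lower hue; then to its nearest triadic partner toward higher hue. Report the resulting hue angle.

54 + 120 = 174°   (triadic ↑)
174 − 90 = 84°   (square ↓)
84 + 180 = 264°   (complement)
264 − 19 = 245°   (analog 19° ↓)
245 + 120 = 365 → 365 − 360 = 5°   (triadic ↑)

5°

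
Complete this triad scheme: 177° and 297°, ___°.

57°

A triad places three hues 120° apart.
The full set through 177° is {57°, 177°, 297°}.
Given {177°, 297°}, the missing hue is 57°.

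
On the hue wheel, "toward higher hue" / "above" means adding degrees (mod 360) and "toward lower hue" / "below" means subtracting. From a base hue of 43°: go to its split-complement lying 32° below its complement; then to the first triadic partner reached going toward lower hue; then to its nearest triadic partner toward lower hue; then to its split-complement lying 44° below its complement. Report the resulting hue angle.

87°

43 + 148 = 191°   (split-comp 32° ↓)
191 − 120 = 71°   (triadic ↓)
71 − 120 = -49 → -49 + 360 = 311°   (triadic ↓)
311 + 136 = 447 → 447 − 360 = 87°   (split-comp 44° ↓)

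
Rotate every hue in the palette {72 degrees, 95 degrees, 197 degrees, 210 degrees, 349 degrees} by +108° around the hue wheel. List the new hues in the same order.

180°, 203°, 305°, 318°, 97°

72 + 108 = 180°
95 + 108 = 203°
197 + 108 = 305°
210 + 108 = 318°
349 + 108 = 457 → 457 − 360 = 97°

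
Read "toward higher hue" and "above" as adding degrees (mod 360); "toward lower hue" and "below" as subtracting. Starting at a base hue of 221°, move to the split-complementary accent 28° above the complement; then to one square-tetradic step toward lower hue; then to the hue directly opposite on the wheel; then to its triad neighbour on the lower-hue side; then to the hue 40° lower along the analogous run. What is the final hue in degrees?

split-comp 28° ↑ +208°: 221 + 208 = 429 → 429 − 360 = 69°
square ↓ −90°: 69 − 90 = -21 → -21 + 360 = 339°
complement +180°: 339 + 180 = 519 → 519 − 360 = 159°
triadic ↓ −120°: 159 − 120 = 39°
analog 40° ↓ −40°: 39 − 40 = -1 → -1 + 360 = 359°

359°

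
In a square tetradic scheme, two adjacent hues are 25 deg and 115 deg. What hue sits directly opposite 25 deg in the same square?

A square tetradic scheme places four hues 90° apart; opposite corners are 180° apart.
25 + 180 = 205°

205°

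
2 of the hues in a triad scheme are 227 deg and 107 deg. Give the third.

347°

A triad places three hues 120° apart.
The full set through 107° is {107°, 227°, 347°}.
Given {107°, 227°}, the missing hue is 347°.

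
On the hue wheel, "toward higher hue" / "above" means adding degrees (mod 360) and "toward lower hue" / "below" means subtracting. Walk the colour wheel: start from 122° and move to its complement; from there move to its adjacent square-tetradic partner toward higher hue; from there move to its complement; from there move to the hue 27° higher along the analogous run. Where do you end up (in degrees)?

239°

+180° (complement): 122 + 180 = 302°
+90° (square ↑): 302 + 90 = 392 → 392 − 360 = 32°
+180° (complement): 32 + 180 = 212°
+27° (analog 27° ↑): 212 + 27 = 239°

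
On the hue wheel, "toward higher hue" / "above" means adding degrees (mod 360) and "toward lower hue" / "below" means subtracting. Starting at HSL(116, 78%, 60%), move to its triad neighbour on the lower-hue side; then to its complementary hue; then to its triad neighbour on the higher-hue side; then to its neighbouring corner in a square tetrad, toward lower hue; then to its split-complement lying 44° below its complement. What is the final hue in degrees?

342°

−120° (triadic ↓): 116 − 120 = -4 → -4 + 360 = 356°
+180° (complement): 356 + 180 = 536 → 536 − 360 = 176°
+120° (triadic ↑): 176 + 120 = 296°
−90° (square ↓): 296 − 90 = 206°
+136° (split-comp 44° ↓): 206 + 136 = 342°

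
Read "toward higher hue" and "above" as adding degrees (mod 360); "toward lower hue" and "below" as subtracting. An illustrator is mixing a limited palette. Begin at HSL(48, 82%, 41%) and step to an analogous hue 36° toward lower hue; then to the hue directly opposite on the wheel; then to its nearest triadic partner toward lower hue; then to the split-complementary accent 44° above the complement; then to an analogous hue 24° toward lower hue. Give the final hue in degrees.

272°

−36° (analog 36° ↓): 48 − 36 = 12°
+180° (complement): 12 + 180 = 192°
−120° (triadic ↓): 192 − 120 = 72°
+224° (split-comp 44° ↑): 72 + 224 = 296°
−24° (analog 24° ↓): 296 − 24 = 272°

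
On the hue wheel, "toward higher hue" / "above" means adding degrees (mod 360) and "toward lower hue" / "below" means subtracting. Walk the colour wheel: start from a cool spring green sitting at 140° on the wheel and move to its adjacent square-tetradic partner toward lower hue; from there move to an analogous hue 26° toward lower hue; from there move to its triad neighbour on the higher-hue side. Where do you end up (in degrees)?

144°

−90° (square ↓): 140 − 90 = 50°
−26° (analog 26° ↓): 50 − 26 = 24°
+120° (triadic ↑): 24 + 120 = 144°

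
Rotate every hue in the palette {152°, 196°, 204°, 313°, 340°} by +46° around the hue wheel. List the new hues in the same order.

152 + 46 = 198°
196 + 46 = 242°
204 + 46 = 250°
313 + 46 = 359°
340 + 46 = 386 → 386 − 360 = 26°

198°, 242°, 250°, 359°, 26°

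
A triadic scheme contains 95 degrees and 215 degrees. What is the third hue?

335°

A triad spaces three hues 120° apart.
The full set is {95°, 215°, 335°}.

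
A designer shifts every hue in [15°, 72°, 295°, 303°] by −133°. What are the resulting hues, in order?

242°, 299°, 162°, 170°

15 − 133 = -118 → -118 + 360 = 242°
72 − 133 = -61 → -61 + 360 = 299°
295 − 133 = 162°
303 − 133 = 170°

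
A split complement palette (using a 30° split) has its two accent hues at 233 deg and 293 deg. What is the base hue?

The accents sit 30° either side of the complement, so the complement is their short-arc midpoint on the wheel.
Short-arc midpoint of 233° and 293°: 263°.
Base is 180° from the complement: 263 − 180 = 83°

83°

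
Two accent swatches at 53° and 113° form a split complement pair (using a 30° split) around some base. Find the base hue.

263°

The accents sit 30° either side of the complement, so the complement is their short-arc midpoint on the wheel.
Short-arc midpoint of 53° and 113°: 83°.
Base is 180° from the complement: 83 − 180 = -97 → -97 + 360 = 263°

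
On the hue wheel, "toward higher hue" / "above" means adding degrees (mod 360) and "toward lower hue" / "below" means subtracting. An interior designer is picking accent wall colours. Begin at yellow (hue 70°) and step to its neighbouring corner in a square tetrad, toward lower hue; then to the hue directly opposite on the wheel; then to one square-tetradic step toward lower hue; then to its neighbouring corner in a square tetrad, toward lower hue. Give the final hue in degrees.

340°

square ↓ −90°: 70 − 90 = -20 → -20 + 360 = 340°
complement +180°: 340 + 180 = 520 → 520 − 360 = 160°
square ↓ −90°: 160 − 90 = 70°
square ↓ −90°: 70 − 90 = -20 → -20 + 360 = 340°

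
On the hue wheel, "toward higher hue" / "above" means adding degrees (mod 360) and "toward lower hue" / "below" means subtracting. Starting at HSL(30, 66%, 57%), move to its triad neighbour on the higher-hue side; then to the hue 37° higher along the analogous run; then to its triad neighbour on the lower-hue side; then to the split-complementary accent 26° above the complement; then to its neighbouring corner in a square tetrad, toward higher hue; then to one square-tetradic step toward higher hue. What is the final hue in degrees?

triadic ↑ +120°: 30 + 120 = 150°
analog 37° ↑ +37°: 150 + 37 = 187°
triadic ↓ −120°: 187 − 120 = 67°
split-comp 26° ↑ +206°: 67 + 206 = 273°
square ↑ +90°: 273 + 90 = 363 → 363 − 360 = 3°
square ↑ +90°: 3 + 90 = 93°

93°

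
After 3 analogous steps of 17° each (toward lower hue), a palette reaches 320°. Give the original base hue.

3 steps of 17° (toward lower hue) give a net shift of −51°.
Start = end − shift: 320 + 51 = 371 → 371 − 360 = 11°

11°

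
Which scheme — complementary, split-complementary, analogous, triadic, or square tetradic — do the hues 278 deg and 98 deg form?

Sort the hues: 98°, 278°.
Successive gaps around the wheel: 180°, 180°.
Two hues 180° apart are complementary.

complementary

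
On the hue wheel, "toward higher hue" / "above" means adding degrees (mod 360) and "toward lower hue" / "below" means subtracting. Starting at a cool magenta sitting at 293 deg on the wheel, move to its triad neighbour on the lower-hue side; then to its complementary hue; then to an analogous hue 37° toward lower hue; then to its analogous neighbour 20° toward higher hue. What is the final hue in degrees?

336°

293 − 120 = 173°   (triadic ↓)
173 + 180 = 353°   (complement)
353 − 37 = 316°   (analog 37° ↓)
316 + 20 = 336°   (analog 20° ↑)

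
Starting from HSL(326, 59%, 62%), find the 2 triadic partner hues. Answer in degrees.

A triad places three hues 120° apart.
326 + 120 = 446 → 446 − 360 = 86°
326 + 240 = 566 → 566 − 360 = 206°

86° and 206°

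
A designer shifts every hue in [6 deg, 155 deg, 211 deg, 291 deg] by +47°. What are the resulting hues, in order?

53°, 202°, 258°, 338°

6 + 47 = 53°
155 + 47 = 202°
211 + 47 = 258°
291 + 47 = 338°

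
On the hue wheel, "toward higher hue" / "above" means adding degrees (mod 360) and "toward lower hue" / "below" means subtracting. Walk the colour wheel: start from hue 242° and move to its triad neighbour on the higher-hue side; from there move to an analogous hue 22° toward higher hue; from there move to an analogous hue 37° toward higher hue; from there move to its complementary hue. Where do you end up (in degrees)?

triadic ↑ +120°: 242 + 120 = 362 → 362 − 360 = 2°
analog 22° ↑ +22°: 2 + 22 = 24°
analog 37° ↑ +37°: 24 + 37 = 61°
complement +180°: 61 + 180 = 241°

241°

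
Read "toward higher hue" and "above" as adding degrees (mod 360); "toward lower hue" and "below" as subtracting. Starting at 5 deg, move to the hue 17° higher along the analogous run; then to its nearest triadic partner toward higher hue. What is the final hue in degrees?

analog 17° ↑ +17°: 5 + 17 = 22°
triadic ↑ +120°: 22 + 120 = 142°

142°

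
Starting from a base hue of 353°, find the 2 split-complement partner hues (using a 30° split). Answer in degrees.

Split-complementary hues sit 30° either side of the complement.
Complement of 353°: 353 + 180 = 533 → 533 − 360 = 173°
173 − 30 = 143°
173 + 30 = 203°

143° and 203°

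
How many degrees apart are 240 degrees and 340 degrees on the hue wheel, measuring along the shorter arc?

|240 − 340| = 100.
100 ≤ 180, so the shorter arc is 100°.

100°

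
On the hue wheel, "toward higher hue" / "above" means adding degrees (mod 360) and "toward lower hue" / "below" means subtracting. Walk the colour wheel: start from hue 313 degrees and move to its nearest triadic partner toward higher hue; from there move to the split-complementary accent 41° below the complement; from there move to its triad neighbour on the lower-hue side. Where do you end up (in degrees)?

+120° (triadic ↑): 313 + 120 = 433 → 433 − 360 = 73°
+139° (split-comp 41° ↓): 73 + 139 = 212°
−120° (triadic ↓): 212 − 120 = 92°

92°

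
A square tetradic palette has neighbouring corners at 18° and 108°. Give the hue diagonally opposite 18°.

A square tetradic scheme places four hues 90° apart; opposite corners are 180° apart.
18 + 180 = 198°

198°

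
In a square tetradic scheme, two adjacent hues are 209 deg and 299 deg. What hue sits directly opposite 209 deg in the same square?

29°

A square tetradic scheme places four hues 90° apart; opposite corners are 180° apart.
209 + 180 = 389 → 389 − 360 = 29°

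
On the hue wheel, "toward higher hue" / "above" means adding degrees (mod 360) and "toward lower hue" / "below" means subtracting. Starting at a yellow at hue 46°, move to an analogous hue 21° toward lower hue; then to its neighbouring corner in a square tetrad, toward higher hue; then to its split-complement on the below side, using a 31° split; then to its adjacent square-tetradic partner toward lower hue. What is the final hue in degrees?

46 − 21 = 25°   (analog 21° ↓)
25 + 90 = 115°   (square ↑)
115 + 149 = 264°   (split-comp 31° ↓)
264 − 90 = 174°   (square ↓)

174°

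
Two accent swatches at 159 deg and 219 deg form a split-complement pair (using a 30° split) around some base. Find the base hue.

The accents sit 30° either side of the complement, so the complement is their short-arc midpoint on the wheel.
Short-arc midpoint of 159° and 219°: 189°.
Base is 180° from the complement: 189 − 180 = 9°

9°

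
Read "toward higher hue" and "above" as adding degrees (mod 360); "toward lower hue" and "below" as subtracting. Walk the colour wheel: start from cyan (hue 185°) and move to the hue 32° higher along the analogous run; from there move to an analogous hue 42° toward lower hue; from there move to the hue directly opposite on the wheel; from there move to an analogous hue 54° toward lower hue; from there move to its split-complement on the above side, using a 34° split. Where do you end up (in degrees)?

155°

+32° (analog 32° ↑): 185 + 32 = 217°
−42° (analog 42° ↓): 217 − 42 = 175°
+180° (complement): 175 + 180 = 355°
−54° (analog 54° ↓): 355 − 54 = 301°
+214° (split-comp 34° ↑): 301 + 214 = 515 → 515 − 360 = 155°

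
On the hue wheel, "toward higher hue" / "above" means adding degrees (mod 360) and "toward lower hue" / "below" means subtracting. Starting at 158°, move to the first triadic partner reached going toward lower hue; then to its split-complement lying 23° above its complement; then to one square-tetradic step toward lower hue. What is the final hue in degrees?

158 − 120 = 38°   (triadic ↓)
38 + 203 = 241°   (split-comp 23° ↑)
241 − 90 = 151°   (square ↓)

151°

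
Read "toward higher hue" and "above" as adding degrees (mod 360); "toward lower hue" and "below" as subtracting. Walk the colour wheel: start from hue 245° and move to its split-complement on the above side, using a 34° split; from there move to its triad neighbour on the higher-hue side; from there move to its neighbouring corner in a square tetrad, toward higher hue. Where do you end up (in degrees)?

309°

245 + 214 = 459 → 459 − 360 = 99°   (split-comp 34° ↑)
99 + 120 = 219°   (triadic ↑)
219 + 90 = 309°   (square ↑)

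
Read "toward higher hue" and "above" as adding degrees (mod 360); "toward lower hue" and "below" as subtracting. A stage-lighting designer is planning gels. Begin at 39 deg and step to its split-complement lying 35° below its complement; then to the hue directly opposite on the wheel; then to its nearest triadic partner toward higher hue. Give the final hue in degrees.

split-comp 35° ↓ +145°: 39 + 145 = 184°
complement +180°: 184 + 180 = 364 → 364 − 360 = 4°
triadic ↑ +120°: 4 + 120 = 124°

124°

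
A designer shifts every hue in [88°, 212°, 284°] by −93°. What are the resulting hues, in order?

88 − 93 = -5 → -5 + 360 = 355°
212 − 93 = 119°
284 − 93 = 191°

355°, 119°, 191°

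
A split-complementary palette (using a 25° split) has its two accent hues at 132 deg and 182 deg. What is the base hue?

The accents sit 25° either side of the complement, so the complement is their short-arc midpoint on the wheel.
Short-arc midpoint of 132° and 182°: 157°.
Base is 180° from the complement: 157 − 180 = -23 → -23 + 360 = 337°

337°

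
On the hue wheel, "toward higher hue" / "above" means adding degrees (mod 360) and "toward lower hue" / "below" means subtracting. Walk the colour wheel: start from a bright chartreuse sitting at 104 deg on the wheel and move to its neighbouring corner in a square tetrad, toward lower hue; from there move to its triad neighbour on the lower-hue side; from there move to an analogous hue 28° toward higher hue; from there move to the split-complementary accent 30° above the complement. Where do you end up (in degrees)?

−90° (square ↓): 104 − 90 = 14°
−120° (triadic ↓): 14 − 120 = -106 → -106 + 360 = 254°
+28° (analog 28° ↑): 254 + 28 = 282°
+210° (split-comp 30° ↑): 282 + 210 = 492 → 492 − 360 = 132°

132°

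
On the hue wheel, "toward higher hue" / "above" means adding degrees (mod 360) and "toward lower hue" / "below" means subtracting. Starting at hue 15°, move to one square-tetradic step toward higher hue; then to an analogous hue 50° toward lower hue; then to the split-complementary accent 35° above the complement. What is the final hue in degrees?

270°

15 + 90 = 105°   (square ↑)
105 − 50 = 55°   (analog 50° ↓)
55 + 215 = 270°   (split-comp 35° ↑)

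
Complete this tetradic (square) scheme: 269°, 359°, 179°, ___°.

A square tetradic scheme places four hues every 90°.
The full set through 179° is {89°, 179°, 269°, 359°}.
Given {179°, 269°, 359°}, the missing hue is 89°.

89°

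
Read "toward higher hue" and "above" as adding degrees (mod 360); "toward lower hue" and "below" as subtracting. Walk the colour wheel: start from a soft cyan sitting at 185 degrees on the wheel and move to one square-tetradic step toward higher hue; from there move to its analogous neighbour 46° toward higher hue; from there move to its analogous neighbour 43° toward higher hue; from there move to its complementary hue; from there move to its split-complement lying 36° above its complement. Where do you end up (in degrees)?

+90° (square ↑): 185 + 90 = 275°
+46° (analog 46° ↑): 275 + 46 = 321°
+43° (analog 43° ↑): 321 + 43 = 364 → 364 − 360 = 4°
+180° (complement): 4 + 180 = 184°
+216° (split-comp 36° ↑): 184 + 216 = 400 → 400 − 360 = 40°

40°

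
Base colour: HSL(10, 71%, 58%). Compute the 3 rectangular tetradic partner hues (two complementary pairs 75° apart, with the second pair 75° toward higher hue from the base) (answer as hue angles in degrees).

A rectangular tetradic uses two complementary pairs 75° apart: offsets 0°, 75°, 180°, 255°.
10 + 75 = 85°
10 + 180 = 190°
10 + 255 = 265°

85°, 190° and 265°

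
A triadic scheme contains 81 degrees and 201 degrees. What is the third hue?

321°

A triad spaces three hues 120° apart.
The full set is {81°, 201°, 321°}.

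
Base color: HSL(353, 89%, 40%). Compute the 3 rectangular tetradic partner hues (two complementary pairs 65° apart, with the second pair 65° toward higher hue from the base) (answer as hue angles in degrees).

A rectangular tetradic uses two complementary pairs 65° apart: offsets 0°, 65°, 180°, 245°.
353 + 65 = 418 → 418 − 360 = 58°
353 + 180 = 533 → 533 − 360 = 173°
353 + 245 = 598 → 598 − 360 = 238°

58°, 173°, and 238°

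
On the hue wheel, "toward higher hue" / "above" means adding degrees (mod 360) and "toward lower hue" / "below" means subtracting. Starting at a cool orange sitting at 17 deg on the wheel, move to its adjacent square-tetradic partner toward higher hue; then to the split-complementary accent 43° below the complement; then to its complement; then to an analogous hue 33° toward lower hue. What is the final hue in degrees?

17 + 90 = 107°   (square ↑)
107 + 137 = 244°   (split-comp 43° ↓)
244 + 180 = 424 → 424 − 360 = 64°   (complement)
64 − 33 = 31°   (analog 33° ↓)

31°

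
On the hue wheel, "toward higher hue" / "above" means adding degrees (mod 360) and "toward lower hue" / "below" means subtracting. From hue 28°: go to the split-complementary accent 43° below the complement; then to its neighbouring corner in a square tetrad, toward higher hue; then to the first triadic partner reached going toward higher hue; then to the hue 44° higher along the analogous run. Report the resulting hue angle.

59°

split-comp 43° ↓ +137°: 28 + 137 = 165°
square ↑ +90°: 165 + 90 = 255°
triadic ↑ +120°: 255 + 120 = 375 → 375 − 360 = 15°
analog 44° ↑ +44°: 15 + 44 = 59°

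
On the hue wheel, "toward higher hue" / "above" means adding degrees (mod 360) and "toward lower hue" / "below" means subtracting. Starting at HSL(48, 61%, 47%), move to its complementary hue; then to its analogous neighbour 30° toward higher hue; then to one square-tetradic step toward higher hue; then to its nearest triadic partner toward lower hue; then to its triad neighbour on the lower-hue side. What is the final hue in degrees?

48 + 180 = 228°   (complement)
228 + 30 = 258°   (analog 30° ↑)
258 + 90 = 348°   (square ↑)
348 − 120 = 228°   (triadic ↓)
228 − 120 = 108°   (triadic ↓)

108°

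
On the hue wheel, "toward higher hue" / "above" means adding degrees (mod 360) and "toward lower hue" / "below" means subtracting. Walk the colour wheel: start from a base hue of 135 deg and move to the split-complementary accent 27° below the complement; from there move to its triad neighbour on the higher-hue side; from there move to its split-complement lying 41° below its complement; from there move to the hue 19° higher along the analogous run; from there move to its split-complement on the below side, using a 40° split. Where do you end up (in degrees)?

346°

+153° (split-comp 27° ↓): 135 + 153 = 288°
+120° (triadic ↑): 288 + 120 = 408 → 408 − 360 = 48°
+139° (split-comp 41° ↓): 48 + 139 = 187°
+19° (analog 19° ↑): 187 + 19 = 206°
+140° (split-comp 40° ↓): 206 + 140 = 346°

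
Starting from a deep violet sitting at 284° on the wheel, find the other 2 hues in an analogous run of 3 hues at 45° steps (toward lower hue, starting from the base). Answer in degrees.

239° and 194°

284 − 45 = 239°
284 − 90 = 194°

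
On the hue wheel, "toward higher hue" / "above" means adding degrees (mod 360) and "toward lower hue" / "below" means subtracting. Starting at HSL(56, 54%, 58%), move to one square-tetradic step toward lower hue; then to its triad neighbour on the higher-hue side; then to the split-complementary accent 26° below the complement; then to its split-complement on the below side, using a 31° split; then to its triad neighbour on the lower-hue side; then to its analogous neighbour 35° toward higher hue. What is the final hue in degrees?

304°

56 − 90 = -34 → -34 + 360 = 326°   (square ↓)
326 + 120 = 446 → 446 − 360 = 86°   (triadic ↑)
86 + 154 = 240°   (split-comp 26° ↓)
240 + 149 = 389 → 389 − 360 = 29°   (split-comp 31° ↓)
29 − 120 = -91 → -91 + 360 = 269°   (triadic ↓)
269 + 35 = 304°   (analog 35° ↑)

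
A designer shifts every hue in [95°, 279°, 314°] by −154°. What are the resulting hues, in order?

301°, 125°, 160°

95 − 154 = -59 → -59 + 360 = 301°
279 − 154 = 125°
314 − 154 = 160°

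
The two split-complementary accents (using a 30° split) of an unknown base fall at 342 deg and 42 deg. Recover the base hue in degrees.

The accents sit 30° either side of the complement, so the complement is their short-arc midpoint on the wheel.
Short-arc midpoint of 342° and 42°: 12°.
Base is 180° from the complement: 12 − 180 = -168 → -168 + 360 = 192°

192°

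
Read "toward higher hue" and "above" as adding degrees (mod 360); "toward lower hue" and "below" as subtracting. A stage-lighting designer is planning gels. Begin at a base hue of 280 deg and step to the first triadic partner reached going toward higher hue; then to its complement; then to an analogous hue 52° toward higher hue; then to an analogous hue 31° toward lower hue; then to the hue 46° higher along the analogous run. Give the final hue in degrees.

280 + 120 = 400 → 400 − 360 = 40°   (triadic ↑)
40 + 180 = 220°   (complement)
220 + 52 = 272°   (analog 52° ↑)
272 − 31 = 241°   (analog 31° ↓)
241 + 46 = 287°   (analog 46° ↑)

287°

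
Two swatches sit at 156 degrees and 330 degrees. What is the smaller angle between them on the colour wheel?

|156 − 330| = 174.
174 ≤ 180, so the shorter arc is 174°.

174°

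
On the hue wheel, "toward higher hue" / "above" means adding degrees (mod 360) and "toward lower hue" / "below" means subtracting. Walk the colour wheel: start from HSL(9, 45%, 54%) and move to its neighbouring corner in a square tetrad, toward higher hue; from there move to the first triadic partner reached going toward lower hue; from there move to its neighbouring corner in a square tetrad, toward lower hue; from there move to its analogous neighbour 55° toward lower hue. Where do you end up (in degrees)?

194°

square ↑ +90°: 9 + 90 = 99°
triadic ↓ −120°: 99 − 120 = -21 → -21 + 360 = 339°
square ↓ −90°: 339 − 90 = 249°
analog 55° ↓ −55°: 249 − 55 = 194°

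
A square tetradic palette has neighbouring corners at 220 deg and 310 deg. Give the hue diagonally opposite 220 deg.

A square tetradic scheme places four hues 90° apart; opposite corners are 180° apart.
220 + 180 = 400 → 400 − 360 = 40°

40°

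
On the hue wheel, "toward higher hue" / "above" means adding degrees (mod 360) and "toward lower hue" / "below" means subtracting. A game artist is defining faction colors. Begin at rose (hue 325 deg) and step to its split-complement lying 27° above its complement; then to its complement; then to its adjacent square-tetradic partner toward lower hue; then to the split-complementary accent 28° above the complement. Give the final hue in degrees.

110°

+207° (split-comp 27° ↑): 325 + 207 = 532 → 532 − 360 = 172°
+180° (complement): 172 + 180 = 352°
−90° (square ↓): 352 − 90 = 262°
+208° (split-comp 28° ↑): 262 + 208 = 470 → 470 − 360 = 110°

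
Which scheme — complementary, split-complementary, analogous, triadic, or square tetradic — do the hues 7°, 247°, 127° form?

Sort the hues: 7°, 127°, 247°.
Successive gaps around the wheel: 120°, 120°, 120°.
Three hues equally spaced 120° apart form a triad.

triadic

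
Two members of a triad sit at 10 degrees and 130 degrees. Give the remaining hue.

250°

A triad spaces three hues 120° apart.
The full set is {10°, 130°, 250°}.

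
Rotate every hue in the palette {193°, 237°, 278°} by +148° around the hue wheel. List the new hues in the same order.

193 + 148 = 341°
237 + 148 = 385 → 385 − 360 = 25°
278 + 148 = 426 → 426 − 360 = 66°

341°, 25°, 66°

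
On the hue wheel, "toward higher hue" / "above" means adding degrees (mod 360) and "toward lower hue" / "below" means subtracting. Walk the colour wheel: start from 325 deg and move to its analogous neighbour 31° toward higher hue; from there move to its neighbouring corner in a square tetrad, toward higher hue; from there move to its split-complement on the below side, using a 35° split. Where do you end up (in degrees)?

231°

325 + 31 = 356°   (analog 31° ↑)
356 + 90 = 446 → 446 − 360 = 86°   (square ↑)
86 + 145 = 231°   (split-comp 35° ↓)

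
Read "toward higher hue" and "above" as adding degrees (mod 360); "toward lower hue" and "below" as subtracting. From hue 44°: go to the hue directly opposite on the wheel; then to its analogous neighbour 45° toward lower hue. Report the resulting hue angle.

44 + 180 = 224°   (complement)
224 − 45 = 179°   (analog 45° ↓)

179°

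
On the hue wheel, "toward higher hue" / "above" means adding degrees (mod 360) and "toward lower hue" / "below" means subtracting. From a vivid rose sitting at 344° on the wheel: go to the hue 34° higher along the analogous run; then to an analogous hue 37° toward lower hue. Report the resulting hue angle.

344 + 34 = 378 → 378 − 360 = 18°   (analog 34° ↑)
18 − 37 = -19 → -19 + 360 = 341°   (analog 37° ↓)

341°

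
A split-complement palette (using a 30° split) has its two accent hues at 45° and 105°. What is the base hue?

The accents sit 30° either side of the complement, so the complement is their short-arc midpoint on the wheel.
Short-arc midpoint of 45° and 105°: 75°.
Base is 180° from the complement: 75 − 180 = -105 → -105 + 360 = 255°

255°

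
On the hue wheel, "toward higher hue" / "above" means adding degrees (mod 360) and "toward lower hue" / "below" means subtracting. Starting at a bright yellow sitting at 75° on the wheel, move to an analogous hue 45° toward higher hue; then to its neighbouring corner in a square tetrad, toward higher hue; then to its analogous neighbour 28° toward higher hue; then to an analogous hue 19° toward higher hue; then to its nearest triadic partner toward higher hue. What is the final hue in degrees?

17°

analog 45° ↑ +45°: 75 + 45 = 120°
square ↑ +90°: 120 + 90 = 210°
analog 28° ↑ +28°: 210 + 28 = 238°
analog 19° ↑ +19°: 238 + 19 = 257°
triadic ↑ +120°: 257 + 120 = 377 → 377 − 360 = 17°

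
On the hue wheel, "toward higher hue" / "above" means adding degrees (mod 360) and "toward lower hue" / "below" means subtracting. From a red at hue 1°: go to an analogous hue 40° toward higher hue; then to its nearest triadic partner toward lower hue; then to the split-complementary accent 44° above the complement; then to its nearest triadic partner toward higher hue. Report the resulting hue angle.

1 + 40 = 41°   (analog 40° ↑)
41 − 120 = -79 → -79 + 360 = 281°   (triadic ↓)
281 + 224 = 505 → 505 − 360 = 145°   (split-comp 44° ↑)
145 + 120 = 265°   (triadic ↑)

265°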